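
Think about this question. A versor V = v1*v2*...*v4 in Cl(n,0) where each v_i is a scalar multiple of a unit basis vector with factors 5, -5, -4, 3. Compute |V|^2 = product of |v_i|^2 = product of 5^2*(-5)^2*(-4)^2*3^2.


Each vector v_i has |v_i|^2 = s_i^2
Squared scales: 5^2 = 25, (-5)^2 = 25, (-4)^2 = 16, 3^2 = 9
|V|^2 = 25 * 25 * 16 * 9
= 90000


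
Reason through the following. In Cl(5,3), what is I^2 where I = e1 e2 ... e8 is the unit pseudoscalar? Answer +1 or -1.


The pseudoscalar I = e1...e_n (product of all n generators) of Cl(p,q) satisfies I^2 = (-1)^(q + n(n-1)/2).
p = 5, q = 3, n = p + q = 8
n(n-1)/2 = 8 * 7 / 2 = 28
Exponent = q + n(n-1)/2 = 3 + 28 = 31
I^2 = (-1)^31 = -1


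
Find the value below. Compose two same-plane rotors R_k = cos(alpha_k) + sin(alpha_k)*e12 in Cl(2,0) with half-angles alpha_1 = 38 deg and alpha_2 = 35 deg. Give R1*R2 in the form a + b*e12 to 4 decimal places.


Same-plane rotors commute and their half-angles add:
R1*R2 = cos(a1 + a2) + sin(a1 + a2)*e12.
a1 + a2 = 38 + 35 = 73 deg
cos(73 deg) = 0.2924
sin(73 deg) = 0.9563
R1*R2 = 0.2924 + 0.9563*e12


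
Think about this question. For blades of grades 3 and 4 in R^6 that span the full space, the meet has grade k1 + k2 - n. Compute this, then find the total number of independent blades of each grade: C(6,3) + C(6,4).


Meet grade = grade(A) + grade(B) - n
= 3 + 4 - 6 = 1
C(6,3) = 20
C(6,4) = 15
dim_A + dim_B = 20 + 15 = 35


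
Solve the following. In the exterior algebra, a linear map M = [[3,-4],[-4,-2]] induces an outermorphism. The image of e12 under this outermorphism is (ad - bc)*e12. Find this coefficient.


The outermorphism of a linear map f sends e1^e2 to f(e1)^f(e2).
f(e1) = 3*e1 - 4*e2
f(e2) = -4*e1 - 2*e2
f(e1) ^ f(e2) = (3*e1 - 4*e2) ^ (-4*e1 - 2*e2)
= 3*(-2)*e12 + (-4)*(-4)*e21
= (-6 - 16)*e12
= -22*e12
Coefficient = -22


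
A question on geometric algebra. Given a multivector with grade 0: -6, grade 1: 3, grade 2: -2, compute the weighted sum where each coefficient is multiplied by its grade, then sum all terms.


Grade-weighted sum = sum of grade_k * coefficient_k
0*(-6) = 0
1*3 = 3
2*(-2) = -4
Total = 0 + 3 + (-4) = -1


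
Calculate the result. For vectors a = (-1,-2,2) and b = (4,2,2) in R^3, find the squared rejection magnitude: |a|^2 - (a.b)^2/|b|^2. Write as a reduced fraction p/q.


|a|^2 = (-1)^2 + (-2)^2 + 2^2 = 9
|b|^2 = 4^2 + 2^2 + 2^2 = 24
a . b = (-1)*4 + (-2)*2 + 2*2 = -4
(a.b)^2 = (-4)^2 = 16
|rej|^2 = 9 - 16/24
= (216 - 16)/24
= 200/24
In lowest terms: 25/3


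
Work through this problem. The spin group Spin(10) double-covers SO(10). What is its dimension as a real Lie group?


Spin(n) double-covers SO(n); both have Lie algebra so(n) of dimension n(n-1)/2.
n = 10
n(n-1) = 10 * 9 = 90
dim Spin(10) = 90/2 = 45


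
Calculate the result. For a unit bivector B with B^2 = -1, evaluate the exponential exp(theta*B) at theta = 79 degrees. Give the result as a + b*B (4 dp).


For a unit bivector B with B^2 = -1, the exponential series gives
e^(theta*B) = cos(theta) + sin(theta)*B (the GA analogue of Euler's formula).
theta = 79 degrees = 1.37881 rad
cos(79 deg) = 0.1908
sin(79 deg) = 0.9816
exp(theta*B) = 0.1908 + 0.9816*B


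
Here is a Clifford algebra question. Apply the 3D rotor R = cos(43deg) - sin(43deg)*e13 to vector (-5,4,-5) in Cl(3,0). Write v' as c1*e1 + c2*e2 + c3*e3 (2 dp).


Rotor R = cos(43deg) - sin(43deg)*e13
Rotation angle theta = 2 * 43 = 86 degrees in the e13 plane (e1 -> e3).
The component perpendicular to the plane (e2) is invariant: v'_2 = v2 = 4.00
cos(86deg) = 0.0698, sin(86deg) = 0.9976
v'_1 = v1*cos(theta) - v3*sin(theta) = -5*0.0698 - (-5)*0.9976 = 4.64
v'_3 = v1*sin(theta) + v3*cos(theta) = -5*0.9976 + (-5)*0.0698 = -5.34
v' = 4.64*e1 + 4.00*e2 - 5.34*e3


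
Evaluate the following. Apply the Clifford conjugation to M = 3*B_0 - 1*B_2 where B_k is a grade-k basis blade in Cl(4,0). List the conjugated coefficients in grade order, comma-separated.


Clifford conjugate sign for grade k: (-1)^(k(k+1)/2)
Grade 0: (-1)^(0*1/2) = (-1)^0 = 1, coeff 3 -> 3
Grade 2: (-1)^(2*3/2) = (-1)^3 = -1, coeff -1 -> 1
Conjugated coefficients: 3, 1


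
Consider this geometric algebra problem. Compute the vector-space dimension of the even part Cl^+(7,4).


Even subalgebra dimension = 2^(n-1)
n = 7 + 4 = 11
2^(11 - 1) = 2^10 = 1024
Verification: sum of C(11,k) for even k = 1 + 55 + 330 + 462 + 165 + 11 = 1024
Result = 1024


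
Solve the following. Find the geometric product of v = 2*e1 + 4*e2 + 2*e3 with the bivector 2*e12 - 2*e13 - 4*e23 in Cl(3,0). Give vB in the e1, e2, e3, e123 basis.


vB has grade-1 (vector) and grade-3 (trivector) parts: vB = (v _| B) + (v ^ B).
Vector part <vB>_1:
  e1: -v2*b12 - v3*b13 = -(4)*(2) - (2)*(-2) = -4
  e2: v1*b12 - v3*b23 = (2)*(2) - (2)*(-4) = 12
  e3: v1*b13 + v2*b23 = (2)*(-2) + (4)*(-4) = -20
Trivector part <vB>_3:
  e123: v1*b23 - v2*b13 + v3*b12 = (2)*(-4) - (4)*(-2) + (2)*(2) = 4
vB = -4*e1 + 12*e2 - 20*e3 + 4*e123


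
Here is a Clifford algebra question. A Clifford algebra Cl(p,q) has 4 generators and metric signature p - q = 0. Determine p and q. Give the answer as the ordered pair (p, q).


We need p + q = 4 and p - q = 0.
Adding: 2p = 4 + 0 = 4, so p = 2.
Then q = 4 - 2 = 2.
(p, q) = (2, 2)


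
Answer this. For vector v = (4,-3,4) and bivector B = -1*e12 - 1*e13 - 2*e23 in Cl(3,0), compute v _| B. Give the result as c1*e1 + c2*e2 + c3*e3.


Left contraction v _| B = <vB>_1 (grade-1 part of the geometric product vB).
Using e1_|e12 = e2, e2_|e12 = -e1, e1_|e13 = e3, e3_|e13 = -e1, e2_|e23 = e3, e3_|e23 = -e2:
e1 coeff: -v2*b12 - v3*b13 = -(-3)*(-1) - (4)*(-1) = 1
e2 coeff: v1*b12 - v3*b23 = (4)*(-1) - (4)*(-2) = 4
e3 coeff: v1*b13 + v2*b23 = (4)*(-1) + (-3)*(-2) = 2
v _| B = 1*e1 + 4*e2 + 2*e3


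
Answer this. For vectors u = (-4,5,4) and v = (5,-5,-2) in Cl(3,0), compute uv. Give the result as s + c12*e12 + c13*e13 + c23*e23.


In Cl(3,0): e_i^2 = 1, e_ie_j = -e_je_i for i != j.
Scalar part = u . v = (-4)*5 + 5*(-5) + 4*(-2)
= -20 + (-25) + (-8) = -53
e12 coeff = (-4)*(-5) - 5*5 = 20 - 25 = -5
e13 coeff = (-4)*(-2) - 4*5 = 8 - 20 = -12
e23 coeff = 5*(-2) - 4*(-5) = -10 - (-20) = 10
uv = -53 - 5*e12 - 12*e13 + 10*e23


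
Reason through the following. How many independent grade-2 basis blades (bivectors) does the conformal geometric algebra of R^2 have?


The conformal model of R^2 uses Cl(3,1) with m = 2 + 2 = 4 generators.
Number of grade-2 blades = C(m, 2) = C(4, 2)
= 4*3/2 = 6


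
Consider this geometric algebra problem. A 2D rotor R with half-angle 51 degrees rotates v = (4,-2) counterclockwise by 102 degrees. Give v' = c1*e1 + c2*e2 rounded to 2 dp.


Rotor R = cos(51deg) - sin(51deg)*e12
Rotation angle theta = 2 * 51 = 102 degrees
v' = R*v*~R rotates v by theta.
cos(102deg) = -0.2079, sin(102deg) = 0.9781
v'_1 = 4*cos(102deg) - (-2)*sin(102deg)
= 4*(-0.2079) - (-2)*0.9781
= 1.12
v'_2 = 4*sin(102deg) + (-2)*cos(102deg)
= 4*0.9781 + (-2)*(-0.2079)
= 4.33
v' = 1.12*e1 + 4.33*e2


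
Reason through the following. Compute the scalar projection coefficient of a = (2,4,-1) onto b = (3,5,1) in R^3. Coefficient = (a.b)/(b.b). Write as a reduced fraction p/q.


Projection coefficient = (a . b) / (b . b)
a . b = 2*3 + 4*5 + (-1)*1
= 6 + 20 + (-1) = 25
b . b = 3^2 + 5^2 + 1^2
= 9 + 25 + 1 = 35
Coefficient = 25/35
In lowest terms: 5/7


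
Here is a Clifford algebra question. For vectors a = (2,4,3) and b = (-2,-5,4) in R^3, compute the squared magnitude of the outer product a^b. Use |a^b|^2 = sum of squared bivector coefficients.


a wedge b = (a1*b2 - a2*b1)*e12 + (a1*b3 - a3*b1)*e13 + (a2*b3 - a3*b2)*e23
e12 coeff: 2*(-5) - 4*(-2) = -10 - (-8) = -2
e13 coeff: 2*4 - 3*(-2) = 8 - (-6) = 14
e23 coeff: 4*4 - 3*(-5) = 16 - (-15) = 31
|a wedge b|^2 = (-2)^2 + 14^2 + 31^2
= 4 + 196 + 961
= 1161


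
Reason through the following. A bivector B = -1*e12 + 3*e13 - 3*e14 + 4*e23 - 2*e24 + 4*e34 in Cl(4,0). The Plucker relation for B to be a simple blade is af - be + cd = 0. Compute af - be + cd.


Plucker relation: af - be + cd
a*f = (-1)*4 = -4
b*e = 3*(-2) = -6
c*d = (-3)*4 = -12
af - be + cd = -4 - (-6) + (-12)
= -10


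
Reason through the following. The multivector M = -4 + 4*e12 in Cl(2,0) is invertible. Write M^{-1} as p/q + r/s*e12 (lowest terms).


M = -4 + 4*e12, where e12^2 = -1.
Since M commutes with its reverse ~M = a - b*e12, M * ~M = a^2 - b^2*e12^2 = a^2 + b^2.
So M^{-1} = ~M / (a^2 + b^2) = (a - b*e12)/(a^2 + b^2).
a^2 + b^2 = 16 + 16 = 32
Scalar part = -4/32 = -1/8
Bivector coeff = -4/32 = -1/8
M^{-1} = -1/8 - 1/8*e12


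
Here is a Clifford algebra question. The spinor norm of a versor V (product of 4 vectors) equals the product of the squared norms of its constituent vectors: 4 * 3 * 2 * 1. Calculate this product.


Spinor norm N(V) = |v1|^2 * |v2|^2 * ... * |v4|^2
= 4 * 3 * 2 * 1
Running product: 4, 12, 24, 24
N(V) = 24


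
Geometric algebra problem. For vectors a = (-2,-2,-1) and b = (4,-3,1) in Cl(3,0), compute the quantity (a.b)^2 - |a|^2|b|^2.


a . b = (-2)*4 + (-2)*(-3) + (-1)*1
= -8 + 6 + (-1) = -3
|a|^2 = (-2)^2 + (-2)^2 + (-1)^2 = 9
|b|^2 = 4^2 + (-3)^2 + 1^2 = 26
(a.b)^2 = (-3)^2 = 9
|a|^2 * |b|^2 = 9 * 26 = 234
Result = 9 - 234 = -225


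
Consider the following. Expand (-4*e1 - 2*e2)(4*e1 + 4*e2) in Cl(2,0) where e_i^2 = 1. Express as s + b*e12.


Expand: (-4*e1 - 2*e2)(4*e1 + 4*e2)
= (-4)*4*e1e1 + (-4)*4*e1e2 + (-2)*4*e2e1 + (-2)*4*e2e2
Using e1^2 = e2^2 = 1, e2e1 = -e1e2:
Scalar part s = (-4)*4 + (-2)*4 = -16 + (-8) = -24
Bivector part b = (-4)*4 - (-2)*4 = -16 - (-8) = -8
uv = -24 - 8*e12


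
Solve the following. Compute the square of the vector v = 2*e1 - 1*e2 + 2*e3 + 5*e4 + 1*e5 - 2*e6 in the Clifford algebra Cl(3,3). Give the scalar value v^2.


v^2 = sum of c_i^2 * e_i^2
Positive signature terms (e_i^2 = +1): 2^2 + (-1)^2 + 2^2 = 9
Negative signature terms (e_j^2 = -1): 5^2 + 1^2 + (-2)^2 = 30
v^2 = 9 - 30 = -21


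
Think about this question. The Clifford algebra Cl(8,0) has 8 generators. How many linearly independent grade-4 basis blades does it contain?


Number of grade-k basis blades in Cl(p,q) with n = p + q is C(n, k).
n = 8 + 0 = 8
C(8, 4) = 8! / (4! * 4!)
= 40320 / (24 * 24)
= 70


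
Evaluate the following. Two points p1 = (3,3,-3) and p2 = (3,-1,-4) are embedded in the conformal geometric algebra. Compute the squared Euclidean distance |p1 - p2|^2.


p1 - p2 = (0, 4, 1)
|p1 - p2|^2 = 0^2 + 4^2 + 1^2
= 0 + 16 + 1
= 17


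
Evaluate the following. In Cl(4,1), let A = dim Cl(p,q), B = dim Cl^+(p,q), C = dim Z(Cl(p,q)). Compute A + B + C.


n = 4 + 1 = 5
Total dim = 2^5 = 32
Even subalgebra dim = 2^4 = 16
n is odd, so center dim = 2
Sum = 32 + 16 + 2 = 50


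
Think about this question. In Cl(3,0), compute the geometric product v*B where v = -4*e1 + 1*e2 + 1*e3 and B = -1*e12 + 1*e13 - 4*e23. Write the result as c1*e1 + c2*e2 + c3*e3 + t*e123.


vB has grade-1 (vector) and grade-3 (trivector) parts: vB = (v _| B) + (v ^ B).
Vector part <vB>_1:
  e1: -v2*b12 - v3*b13 = -(1)*(-1) - (1)*(1) = 0
  e2: v1*b12 - v3*b23 = (-4)*(-1) - (1)*(-4) = 8
  e3: v1*b13 + v2*b23 = (-4)*(1) + (1)*(-4) = -8
Trivector part <vB>_3:
  e123: v1*b23 - v2*b13 + v3*b12 = (-4)*(-4) - (1)*(1) + (1)*(-1) = 14
vB = 0*e1 + 8*e2 - 8*e3 + 14*e123


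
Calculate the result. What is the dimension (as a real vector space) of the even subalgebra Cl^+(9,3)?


Even subalgebra dimension = 2^(n-1)
n = 9 + 3 = 12
2^(12 - 1) = 2^11 = 2048
Verification: sum of C(12,k) for even k = 1 + 66 + 495 + 924 + 495 + 66 + 1 = 2048
Result = 2048


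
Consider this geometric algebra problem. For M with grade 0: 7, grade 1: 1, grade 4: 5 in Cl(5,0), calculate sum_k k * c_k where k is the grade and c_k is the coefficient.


Grade-weighted sum = sum of grade_k * coefficient_k
0*7 = 0
1*1 = 1
4*5 = 20
Total = 0 + 1 + 20 = 21


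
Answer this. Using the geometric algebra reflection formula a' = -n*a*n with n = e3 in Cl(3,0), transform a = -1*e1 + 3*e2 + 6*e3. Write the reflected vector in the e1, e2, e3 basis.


Reflection formula: a' = -n*a*n, with n = e3 (unit vector, n^2 = 1).
For reflection through hyperplane perp to e3:
The component along e3 flips sign, others stay.
a = (-1, 3, 6)
a' = (-1, 3, -6)
a' = -1*e1 + 3*e2 - 6*e3


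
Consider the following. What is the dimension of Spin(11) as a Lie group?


Spin(n) double-covers SO(n); both have Lie algebra so(n) of dimension n(n-1)/2.
n = 11
n(n-1) = 11 * 10 = 110
dim Spin(11) = 110/2 = 55


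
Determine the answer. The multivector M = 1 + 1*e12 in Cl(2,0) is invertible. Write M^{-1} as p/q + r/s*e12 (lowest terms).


M = 1 + 1*e12, where e12^2 = -1.
Since M commutes with its reverse ~M = a - b*e12, M * ~M = a^2 - b^2*e12^2 = a^2 + b^2.
So M^{-1} = ~M / (a^2 + b^2) = (a - b*e12)/(a^2 + b^2).
a^2 + b^2 = 1 + 1 = 2
Scalar part = 1/2 = 1/2
Bivector coeff = -1/2 = -1/2
M^{-1} = 1/2 - 1/2*e12


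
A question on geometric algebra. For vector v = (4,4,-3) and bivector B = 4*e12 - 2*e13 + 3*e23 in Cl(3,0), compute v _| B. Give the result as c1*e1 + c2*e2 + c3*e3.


Left contraction v _| B = <vB>_1 (grade-1 part of the geometric product vB).
Using e1_|e12 = e2, e2_|e12 = -e1, e1_|e13 = e3, e3_|e13 = -e1, e2_|e23 = e3, e3_|e23 = -e2:
e1 coeff: -v2*b12 - v3*b13 = -(4)*(4) - (-3)*(-2) = -22
e2 coeff: v1*b12 - v3*b23 = (4)*(4) - (-3)*(3) = 25
e3 coeff: v1*b13 + v2*b23 = (4)*(-2) + (4)*(3) = 4
v _| B = -22*e1 + 25*e2 + 4*e3


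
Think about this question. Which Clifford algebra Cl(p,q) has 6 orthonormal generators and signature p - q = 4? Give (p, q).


We need p + q = 6 and p - q = 4.
Adding: 2p = 6 + 4 = 10, so p = 5.
Then q = 6 - 5 = 1.
(p, q) = (5, 1)


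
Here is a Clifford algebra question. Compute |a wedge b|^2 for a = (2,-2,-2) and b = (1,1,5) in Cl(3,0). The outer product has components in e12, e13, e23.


a wedge b = (a1*b2 - a2*b1)*e12 + (a1*b3 - a3*b1)*e13 + (a2*b3 - a3*b2)*e23
e12 coeff: 2*1 - (-2)*1 = 2 - (-2) = 4
e13 coeff: 2*5 - (-2)*1 = 10 - (-2) = 12
e23 coeff: (-2)*5 - (-2)*1 = -10 - (-2) = -8
|a wedge b|^2 = 4^2 + 12^2 + (-8)^2
= 16 + 144 + 64
= 224


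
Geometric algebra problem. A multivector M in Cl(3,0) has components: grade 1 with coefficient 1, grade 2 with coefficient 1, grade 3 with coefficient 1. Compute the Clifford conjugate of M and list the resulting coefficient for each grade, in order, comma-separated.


Clifford conjugate sign for grade k: (-1)^(k(k+1)/2)
Grade 1: (-1)^(1*2/2) = (-1)^1 = -1, coeff 1 -> -1
Grade 2: (-1)^(2*3/2) = (-1)^3 = -1, coeff 1 -> -1
Grade 3: (-1)^(3*4/2) = (-1)^6 = 1, coeff 1 -> 1
Conjugated coefficients: -1, -1, 1


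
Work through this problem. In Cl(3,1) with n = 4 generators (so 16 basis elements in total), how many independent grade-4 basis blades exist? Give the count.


Number of grade-k basis blades in Cl(p,q) with n = p + q is C(n, k).
n = 3 + 1 = 4
C(4, 4) = 4! / (4! * 0!)
= 24 / (24 * 1)
= 1


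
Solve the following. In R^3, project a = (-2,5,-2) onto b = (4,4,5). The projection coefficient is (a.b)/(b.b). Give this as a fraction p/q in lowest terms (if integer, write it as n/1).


Projection coefficient = (a . b) / (b . b)
a . b = (-2)*4 + 5*4 + (-2)*5
= -8 + 20 + (-10) = 2
b . b = 4^2 + 4^2 + 5^2
= 16 + 16 + 25 = 57
Coefficient = 2/57
In lowest terms: 2/57


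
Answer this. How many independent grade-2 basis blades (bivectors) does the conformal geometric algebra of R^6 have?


The conformal model of R^6 uses Cl(7,1) with m = 6 + 2 = 8 generators.
Number of grade-2 blades = C(m, 2) = C(8, 2)
= 8*7/2 = 28


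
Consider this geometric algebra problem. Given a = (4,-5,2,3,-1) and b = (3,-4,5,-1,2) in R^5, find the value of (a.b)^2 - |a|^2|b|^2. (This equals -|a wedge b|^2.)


a . b = 4*3 + (-5)*(-4) + 2*5 + 3*(-1) + (-1)*2
= 12 + 20 + 10 + (-3) + (-2) = 37
|a|^2 = 4^2 + (-5)^2 + 2^2 + 3^2 + (-1)^2 = 55
|b|^2 = 3^2 + (-4)^2 + 5^2 + (-1)^2 + 2^2 = 55
(a.b)^2 = 37^2 = 1369
|a|^2 * |b|^2 = 55 * 55 = 3025
Result = 1369 - 3025 = -1656


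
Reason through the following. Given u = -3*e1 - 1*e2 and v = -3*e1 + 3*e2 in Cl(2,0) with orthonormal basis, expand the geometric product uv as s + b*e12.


Expand: (-3*e1 - 1*e2)(-3*e1 + 3*e2)
= (-3)*(-3)*e1e1 + (-3)*3*e1e2 + (-1)*(-3)*e2e1 + (-1)*3*e2e2
Using e1^2 = e2^2 = 1, e2e1 = -e1e2:
Scalar part s = (-3)*(-3) + (-1)*3 = 9 + (-3) = 6
Bivector part b = (-3)*3 - (-1)*(-3) = -9 - 3 = -12
uv = 6 - 12*e12


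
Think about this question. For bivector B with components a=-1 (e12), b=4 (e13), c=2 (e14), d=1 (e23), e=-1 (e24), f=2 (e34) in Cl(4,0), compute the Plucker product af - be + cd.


Plucker relation: af - be + cd
a*f = (-1)*2 = -2
b*e = 4*(-1) = -4
c*d = 2*1 = 2
af - be + cd = -2 - (-4) + 2
= 4


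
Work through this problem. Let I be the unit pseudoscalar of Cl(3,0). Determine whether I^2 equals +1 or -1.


The pseudoscalar I = e1...e_n (product of all n generators) of Cl(p,q) satisfies I^2 = (-1)^(q + n(n-1)/2).
p = 3, q = 0, n = p + q = 3
n(n-1)/2 = 3 * 2 / 2 = 3
Exponent = q + n(n-1)/2 = 0 + 3 = 3
I^2 = (-1)^3 = -1


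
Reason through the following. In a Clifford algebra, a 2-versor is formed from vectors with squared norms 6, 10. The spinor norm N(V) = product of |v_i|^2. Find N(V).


Spinor norm N(V) = |v1|^2 * |v2|^2 * ... * |v2|^2
= 6 * 10
Running product: 6, 60
N(V) = 60


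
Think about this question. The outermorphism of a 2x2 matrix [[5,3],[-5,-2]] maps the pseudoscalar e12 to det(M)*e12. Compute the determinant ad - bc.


The outermorphism of a linear map f sends e1^e2 to f(e1)^f(e2).
f(e1) = 5*e1 - 5*e2
f(e2) = 3*e1 - 2*e2
f(e1) ^ f(e2) = (5*e1 - 5*e2) ^ (3*e1 - 2*e2)
= 5*(-2)*e12 + (-5)*3*e21
= (-10 - (-15))*e12
= 5*e12
Coefficient = 5


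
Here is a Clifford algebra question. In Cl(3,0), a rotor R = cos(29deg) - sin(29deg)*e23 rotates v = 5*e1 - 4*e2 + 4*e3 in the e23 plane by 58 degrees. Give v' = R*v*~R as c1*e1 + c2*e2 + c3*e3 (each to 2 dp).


Rotor R = cos(29deg) - sin(29deg)*e23
Rotation angle theta = 2 * 29 = 58 degrees in the e23 plane (e2 -> e3).
The component perpendicular to the plane (e1) is invariant: v'_1 = v1 = 5.00
cos(58deg) = 0.5299, sin(58deg) = 0.8480
v'_2 = v2*cos(theta) - v3*sin(theta) = -4*0.5299 - 4*0.8480 = -5.51
v'_3 = v2*sin(theta) + v3*cos(theta) = -4*0.8480 + 4*0.5299 = -1.27
v' = 5.00*e1 - 5.51*e2 - 1.27*e3


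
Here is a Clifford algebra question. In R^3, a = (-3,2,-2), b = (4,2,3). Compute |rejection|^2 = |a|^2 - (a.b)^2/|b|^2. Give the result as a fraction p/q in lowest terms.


|a|^2 = (-3)^2 + 2^2 + (-2)^2 = 17
|b|^2 = 4^2 + 2^2 + 3^2 = 29
a . b = (-3)*4 + 2*2 + (-2)*3 = -14
(a.b)^2 = (-14)^2 = 196
|rej|^2 = 17 - 196/29
= (493 - 196)/29
= 297/29
In lowest terms: 297/29


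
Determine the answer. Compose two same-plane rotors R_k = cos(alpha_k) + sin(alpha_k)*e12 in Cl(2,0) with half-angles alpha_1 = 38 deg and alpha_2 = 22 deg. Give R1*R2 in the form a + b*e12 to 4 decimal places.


Same-plane rotors commute and their half-angles add:
R1*R2 = cos(a1 + a2) + sin(a1 + a2)*e12.
a1 + a2 = 38 + 22 = 60 deg
cos(60 deg) = 0.5000
sin(60 deg) = 0.8660
R1*R2 = 0.5000 + 0.8660*e12


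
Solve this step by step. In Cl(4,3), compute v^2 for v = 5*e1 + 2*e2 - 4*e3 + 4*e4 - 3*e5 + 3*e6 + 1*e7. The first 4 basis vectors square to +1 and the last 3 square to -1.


v^2 = sum of c_i^2 * e_i^2
Positive signature terms (e_i^2 = +1): 5^2 + 2^2 + (-4)^2 + 4^2 = 61
Negative signature terms (e_j^2 = -1): (-3)^2 + 3^2 + 1^2 = 19
v^2 = 61 - 19 = 42


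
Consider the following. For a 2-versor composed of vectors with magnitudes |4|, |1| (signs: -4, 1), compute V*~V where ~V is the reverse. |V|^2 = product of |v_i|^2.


Each vector v_i has |v_i|^2 = s_i^2
Squared scales: (-4)^2 = 16, 1^2 = 1
|V|^2 = 16 * 1
= 16


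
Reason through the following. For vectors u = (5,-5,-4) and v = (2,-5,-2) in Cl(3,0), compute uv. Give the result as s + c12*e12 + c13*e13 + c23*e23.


In Cl(3,0): e_i^2 = 1, e_ie_j = -e_je_i for i != j.
Scalar part = u . v = 5*2 + (-5)*(-5) + (-4)*(-2)
= 10 + 25 + 8 = 43
e12 coeff = 5*(-5) - (-5)*2 = -25 - (-10) = -15
e13 coeff = 5*(-2) - (-4)*2 = -10 - (-8) = -2
e23 coeff = (-5)*(-2) - (-4)*(-5) = 10 - 20 = -10
uv = 43 - 15*e12 - 2*e13 - 10*e23


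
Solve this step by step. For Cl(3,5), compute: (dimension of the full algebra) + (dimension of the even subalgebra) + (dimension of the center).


n = 3 + 5 = 8
Total dim = 2^8 = 256
Even subalgebra dim = 2^7 = 128
n is even, so center dim = 1
Sum = 256 + 128 + 1 = 385


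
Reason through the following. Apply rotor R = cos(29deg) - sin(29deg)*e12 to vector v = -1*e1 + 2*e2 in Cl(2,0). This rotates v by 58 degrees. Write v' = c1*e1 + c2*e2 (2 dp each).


Rotor R = cos(29deg) - sin(29deg)*e12
Rotation angle theta = 2 * 29 = 58 degrees
v' = R*v*~R rotates v by theta.
cos(58deg) = 0.5299, sin(58deg) = 0.8480
v'_1 = -1*cos(58deg) - 2*sin(58deg)
= -1*0.5299 - 2*0.8480
= -2.23
v'_2 = -1*sin(58deg) + 2*cos(58deg)
= -1*0.8480 + 2*0.5299
= 0.21
v' = -2.23*e1 + 0.21*e2


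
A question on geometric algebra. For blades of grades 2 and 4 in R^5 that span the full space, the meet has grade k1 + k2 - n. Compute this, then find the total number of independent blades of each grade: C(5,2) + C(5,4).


Meet grade = grade(A) + grade(B) - n
= 2 + 4 - 5 = 1
C(5,2) = 10
C(5,4) = 5
dim_A + dim_B = 10 + 5 = 15


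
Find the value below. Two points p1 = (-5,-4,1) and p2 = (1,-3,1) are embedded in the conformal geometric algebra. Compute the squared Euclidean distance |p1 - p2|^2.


p1 - p2 = (-6, -1, 0)
|p1 - p2|^2 = (-6)^2 + (-1)^2 + 0^2
= 36 + 1 + 0
= 37


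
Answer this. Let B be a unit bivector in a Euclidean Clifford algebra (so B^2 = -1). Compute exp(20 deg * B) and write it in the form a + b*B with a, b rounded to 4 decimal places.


For a unit bivector B with B^2 = -1, the exponential series gives
e^(theta*B) = cos(theta) + sin(theta)*B (the GA analogue of Euler's formula).
theta = 20 degrees = 0.349066 rad
cos(20 deg) = 0.9397
sin(20 deg) = 0.3420
exp(theta*B) = 0.9397 + 0.3420*B


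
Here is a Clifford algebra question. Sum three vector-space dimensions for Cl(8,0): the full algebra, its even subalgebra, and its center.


n = 8 + 0 = 8
Total dim = 2^8 = 256
Even subalgebra dim = 2^7 = 128
n is even, so center dim = 1
Sum = 256 + 128 + 1 = 385


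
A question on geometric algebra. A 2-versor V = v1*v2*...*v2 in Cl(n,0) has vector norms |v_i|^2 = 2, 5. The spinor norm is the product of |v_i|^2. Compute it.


Spinor norm N(V) = |v1|^2 * |v2|^2 * ... * |v2|^2
= 2 * 5
Running product: 2, 10
N(V) = 10


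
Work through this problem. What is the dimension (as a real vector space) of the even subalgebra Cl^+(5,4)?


Even subalgebra dimension = 2^(n-1)
n = 5 + 4 = 9
2^(9 - 1) = 2^8 = 256
Verification: sum of C(9,k) for even k = 1 + 36 + 126 + 84 + 9 = 256
Result = 256


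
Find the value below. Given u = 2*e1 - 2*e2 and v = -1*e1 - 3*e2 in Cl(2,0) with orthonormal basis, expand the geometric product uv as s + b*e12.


Expand: (2*e1 - 2*e2)(-1*e1 - 3*e2)
= 2*(-1)*e1e1 + 2*(-3)*e1e2 + (-2)*(-1)*e2e1 + (-2)*(-3)*e2e2
Using e1^2 = e2^2 = 1, e2e1 = -e1e2:
Scalar part s = 2*(-1) + (-2)*(-3) = -2 + 6 = 4
Bivector part b = 2*(-3) - (-2)*(-1) = -6 - 2 = -8
uv = 4 - 8*e12


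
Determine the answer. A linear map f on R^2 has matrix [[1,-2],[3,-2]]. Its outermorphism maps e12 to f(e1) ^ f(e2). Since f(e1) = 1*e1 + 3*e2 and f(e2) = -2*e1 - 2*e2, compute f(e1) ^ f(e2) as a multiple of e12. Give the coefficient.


The outermorphism of a linear map f sends e1^e2 to f(e1)^f(e2).
f(e1) = 1*e1 + 3*e2
f(e2) = -2*e1 - 2*e2
f(e1) ^ f(e2) = (1*e1 + 3*e2) ^ (-2*e1 - 2*e2)
= 1*(-2)*e12 + 3*(-2)*e21
= (-2 - (-6))*e12
= 4*e12
Coefficient = 4


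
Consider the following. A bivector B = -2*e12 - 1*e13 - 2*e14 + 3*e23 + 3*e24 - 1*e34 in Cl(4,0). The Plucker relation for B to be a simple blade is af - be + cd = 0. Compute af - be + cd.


Plucker relation: af - be + cd
a*f = (-2)*(-1) = 2
b*e = (-1)*3 = -3
c*d = (-2)*3 = -6
af - be + cd = 2 - (-3) + (-6)
= -1


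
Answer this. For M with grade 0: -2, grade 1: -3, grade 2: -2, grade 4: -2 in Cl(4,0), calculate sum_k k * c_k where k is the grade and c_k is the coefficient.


Grade-weighted sum = sum of grade_k * coefficient_k
0*(-2) = 0
1*(-3) = -3
2*(-2) = -4
4*(-2) = -8
Total = 0 + (-3) + (-4) + (-8) = -15


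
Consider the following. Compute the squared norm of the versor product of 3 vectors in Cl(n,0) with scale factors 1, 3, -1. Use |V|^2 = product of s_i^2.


Each vector v_i has |v_i|^2 = s_i^2
Squared scales: 1^2 = 1, 3^2 = 9, (-1)^2 = 1
|V|^2 = 1 * 9 * 1
= 9


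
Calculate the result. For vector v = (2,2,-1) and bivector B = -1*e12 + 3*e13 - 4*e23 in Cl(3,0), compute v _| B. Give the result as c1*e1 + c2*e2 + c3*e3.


Left contraction v _| B = <vB>_1 (grade-1 part of the geometric product vB).
Using e1_|e12 = e2, e2_|e12 = -e1, e1_|e13 = e3, e3_|e13 = -e1, e2_|e23 = e3, e3_|e23 = -e2:
e1 coeff: -v2*b12 - v3*b13 = -(2)*(-1) - (-1)*(3) = 5
e2 coeff: v1*b12 - v3*b23 = (2)*(-1) - (-1)*(-4) = -6
e3 coeff: v1*b13 + v2*b23 = (2)*(3) + (2)*(-4) = -2
v _| B = 5*e1 - 6*e2 - 2*e3


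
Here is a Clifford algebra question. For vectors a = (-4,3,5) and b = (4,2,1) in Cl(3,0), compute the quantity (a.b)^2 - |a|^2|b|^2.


a . b = (-4)*4 + 3*2 + 5*1
= -16 + 6 + 5 = -5
|a|^2 = (-4)^2 + 3^2 + 5^2 = 50
|b|^2 = 4^2 + 2^2 + 1^2 = 21
(a.b)^2 = (-5)^2 = 25
|a|^2 * |b|^2 = 50 * 21 = 1050
Result = 25 - 1050 = -1025


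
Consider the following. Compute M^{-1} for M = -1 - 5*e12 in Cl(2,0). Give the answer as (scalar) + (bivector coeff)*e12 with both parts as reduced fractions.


M = -1 - 5*e12, where e12^2 = -1.
Since M commutes with its reverse ~M = a - b*e12, M * ~M = a^2 - b^2*e12^2 = a^2 + b^2.
So M^{-1} = ~M / (a^2 + b^2) = (a - b*e12)/(a^2 + b^2).
a^2 + b^2 = 1 + 25 = 26
Scalar part = -1/26 = -1/26
Bivector coeff = 5/26 = 5/26
M^{-1} = -1/26 + 5/26*e12


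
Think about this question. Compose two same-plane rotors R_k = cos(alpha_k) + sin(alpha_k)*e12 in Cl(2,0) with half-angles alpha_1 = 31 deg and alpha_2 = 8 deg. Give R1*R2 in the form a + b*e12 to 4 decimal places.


Same-plane rotors commute and their half-angles add:
R1*R2 = cos(a1 + a2) + sin(a1 + a2)*e12.
a1 + a2 = 31 + 8 = 39 deg
cos(39 deg) = 0.7771
sin(39 deg) = 0.6293
R1*R2 = 0.7771 + 0.6293*e12


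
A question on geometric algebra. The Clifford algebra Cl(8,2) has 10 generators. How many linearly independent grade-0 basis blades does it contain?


Number of grade-k basis blades in Cl(p,q) with n = p + q is C(n, k).
n = 8 + 2 = 10
C(10, 0) = 10! / (0! * 10!)
= 3628800 / (1 * 3628800)
= 1


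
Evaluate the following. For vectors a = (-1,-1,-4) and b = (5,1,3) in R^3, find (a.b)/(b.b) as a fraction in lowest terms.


Projection coefficient = (a . b) / (b . b)
a . b = (-1)*5 + (-1)*1 + (-4)*3
= -5 + (-1) + (-12) = -18
b . b = 5^2 + 1^2 + 3^2
= 25 + 1 + 9 = 35
Coefficient = -18/35
In lowest terms: -18/35


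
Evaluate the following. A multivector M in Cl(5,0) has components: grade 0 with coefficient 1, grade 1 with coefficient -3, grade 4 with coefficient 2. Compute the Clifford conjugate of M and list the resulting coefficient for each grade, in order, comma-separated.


Clifford conjugate sign for grade k: (-1)^(k(k+1)/2)
Grade 0: (-1)^(0*1/2) = (-1)^0 = 1, coeff 1 -> 1
Grade 1: (-1)^(1*2/2) = (-1)^1 = -1, coeff -3 -> 3
Grade 4: (-1)^(4*5/2) = (-1)^10 = 1, coeff 2 -> 2
Conjugated coefficients: 1, 3, 2


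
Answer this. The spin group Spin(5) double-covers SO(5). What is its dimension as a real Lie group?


Spin(n) double-covers SO(n); both have Lie algebra so(n) of dimension n(n-1)/2.
n = 5
n(n-1) = 5 * 4 = 20
dim Spin(5) = 20/2 = 10


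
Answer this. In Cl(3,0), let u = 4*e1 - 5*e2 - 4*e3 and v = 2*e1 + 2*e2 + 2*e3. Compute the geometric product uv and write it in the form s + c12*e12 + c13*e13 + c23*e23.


In Cl(3,0): e_i^2 = 1, e_ie_j = -e_je_i for i != j.
Scalar part = u . v = 4*2 + (-5)*2 + (-4)*2
= 8 + (-10) + (-8) = -10
e12 coeff = 4*2 - (-5)*2 = 8 - (-10) = 18
e13 coeff = 4*2 - (-4)*2 = 8 - (-8) = 16
e23 coeff = (-5)*2 - (-4)*2 = -10 - (-8) = -2
uv = -10 + 18*e12 + 16*e13 - 2*e23


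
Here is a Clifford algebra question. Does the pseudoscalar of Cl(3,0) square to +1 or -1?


The pseudoscalar I = e1...e_n (product of all n generators) of Cl(p,q) satisfies I^2 = (-1)^(q + n(n-1)/2).
p = 3, q = 0, n = p + q = 3
n(n-1)/2 = 3 * 2 / 2 = 3
Exponent = q + n(n-1)/2 = 0 + 3 = 3
I^2 = (-1)^3 = -1


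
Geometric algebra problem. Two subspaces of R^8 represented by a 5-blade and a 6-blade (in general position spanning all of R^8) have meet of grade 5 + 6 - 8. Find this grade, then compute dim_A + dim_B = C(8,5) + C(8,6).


Meet grade = grade(A) + grade(B) - n
= 5 + 6 - 8 = 3
C(8,5) = 56
C(8,6) = 28
dim_A + dim_B = 56 + 28 = 84


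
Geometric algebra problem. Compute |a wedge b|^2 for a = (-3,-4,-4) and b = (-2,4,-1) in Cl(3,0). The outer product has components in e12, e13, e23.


a wedge b = (a1*b2 - a2*b1)*e12 + (a1*b3 - a3*b1)*e13 + (a2*b3 - a3*b2)*e23
e12 coeff: (-3)*4 - (-4)*(-2) = -12 - 8 = -20
e13 coeff: (-3)*(-1) - (-4)*(-2) = 3 - 8 = -5
e23 coeff: (-4)*(-1) - (-4)*4 = 4 - (-16) = 20
|a wedge b|^2 = (-20)^2 + (-5)^2 + 20^2
= 400 + 25 + 400
= 825


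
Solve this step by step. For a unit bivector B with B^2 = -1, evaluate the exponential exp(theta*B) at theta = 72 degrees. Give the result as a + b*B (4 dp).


For a unit bivector B with B^2 = -1, the exponential series gives
e^(theta*B) = cos(theta) + sin(theta)*B (the GA analogue of Euler's formula).
theta = 72 degrees = 1.256637 rad
cos(72 deg) = 0.3090
sin(72 deg) = 0.9511
exp(theta*B) = 0.3090 + 0.9511*B


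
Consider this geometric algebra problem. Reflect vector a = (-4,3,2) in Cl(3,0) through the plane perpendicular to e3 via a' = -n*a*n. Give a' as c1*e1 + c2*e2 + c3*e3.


Reflection formula: a' = -n*a*n, with n = e3 (unit vector, n^2 = 1).
For reflection through hyperplane perp to e3:
The component along e3 flips sign, others stay.
a = (-4, 3, 2)
a' = (-4, 3, -2)
a' = -4*e1 + 3*e2 - 2*e3


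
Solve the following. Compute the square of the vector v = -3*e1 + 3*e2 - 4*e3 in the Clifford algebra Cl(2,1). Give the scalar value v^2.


v^2 = sum of c_i^2 * e_i^2
Positive signature terms (e_i^2 = +1): (-3)^2 + 3^2 = 18
Negative signature terms (e_j^2 = -1): (-4)^2 = 16
v^2 = 18 - 16 = 2


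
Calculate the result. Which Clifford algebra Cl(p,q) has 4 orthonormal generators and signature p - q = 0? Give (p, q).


We need p + q = 4 and p - q = 0.
Adding: 2p = 4 + 0 = 4, so p = 2.
Then q = 4 - 2 = 2.
(p, q) = (2, 2)


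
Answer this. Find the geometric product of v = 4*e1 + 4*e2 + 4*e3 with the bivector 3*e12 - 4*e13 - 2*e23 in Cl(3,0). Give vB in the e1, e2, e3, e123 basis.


vB has grade-1 (vector) and grade-3 (trivector) parts: vB = (v _| B) + (v ^ B).
Vector part <vB>_1:
  e1: -v2*b12 - v3*b13 = -(4)*(3) - (4)*(-4) = 4
  e2: v1*b12 - v3*b23 = (4)*(3) - (4)*(-2) = 20
  e3: v1*b13 + v2*b23 = (4)*(-4) + (4)*(-2) = -24
Trivector part <vB>_3:
  e123: v1*b23 - v2*b13 + v3*b12 = (4)*(-2) - (4)*(-4) + (4)*(3) = 20
vB = 4*e1 + 20*e2 - 24*e3 + 20*e123


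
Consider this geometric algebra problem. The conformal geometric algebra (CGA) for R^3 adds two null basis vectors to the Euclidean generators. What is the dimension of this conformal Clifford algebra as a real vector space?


The conformal model of R^3 uses Cl(4,1): the 3 Euclidean generators plus two extra orthogonal generators e+ (e+^2 = +1) and e- (e-^2 = -1), from which the null vectors e0, einf are built.
Number of generators m = 3 + 2 = 5.
dim Cl(p,q) = 2^m = 2^5 = 32


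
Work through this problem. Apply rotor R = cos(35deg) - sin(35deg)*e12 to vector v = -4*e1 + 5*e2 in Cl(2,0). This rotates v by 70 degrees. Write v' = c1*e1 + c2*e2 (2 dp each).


Rotor R = cos(35deg) - sin(35deg)*e12
Rotation angle theta = 2 * 35 = 70 degrees
v' = R*v*~R rotates v by theta.
cos(70deg) = 0.3420, sin(70deg) = 0.9397
v'_1 = -4*cos(70deg) - 5*sin(70deg)
= -4*0.3420 - 5*0.9397
= -6.07
v'_2 = -4*sin(70deg) + 5*cos(70deg)
= -4*0.9397 + 5*0.3420
= -2.05
v' = -6.07*e1 - 2.05*e2


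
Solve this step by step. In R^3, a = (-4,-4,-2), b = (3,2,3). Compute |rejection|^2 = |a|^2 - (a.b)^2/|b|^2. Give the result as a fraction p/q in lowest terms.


|a|^2 = (-4)^2 + (-4)^2 + (-2)^2 = 36
|b|^2 = 3^2 + 2^2 + 3^2 = 22
a . b = (-4)*3 + (-4)*2 + (-2)*3 = -26
(a.b)^2 = (-26)^2 = 676
|rej|^2 = 36 - 676/22
= (792 - 676)/22
= 116/22
In lowest terms: 58/11


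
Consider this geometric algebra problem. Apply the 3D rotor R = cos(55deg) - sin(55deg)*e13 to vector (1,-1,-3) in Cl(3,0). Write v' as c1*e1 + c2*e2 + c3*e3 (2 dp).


Rotor R = cos(55deg) - sin(55deg)*e13
Rotation angle theta = 2 * 55 = 110 degrees in the e13 plane (e1 -> e3).
The component perpendicular to the plane (e2) is invariant: v'_2 = v2 = -1.00
cos(110deg) = -0.3420, sin(110deg) = 0.9397
v'_1 = v1*cos(theta) - v3*sin(theta) = 1*(-0.3420) - (-3)*0.9397 = 2.48
v'_3 = v1*sin(theta) + v3*cos(theta) = 1*0.9397 + (-3)*(-0.3420) = 1.97
v' = 2.48*e1 - 1.00*e2 + 1.97*e3


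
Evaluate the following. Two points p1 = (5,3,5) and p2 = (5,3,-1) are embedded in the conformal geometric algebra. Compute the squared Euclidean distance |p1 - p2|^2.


p1 - p2 = (0, 0, 6)
|p1 - p2|^2 = 0^2 + 0^2 + 6^2
= 0 + 0 + 36
= 36


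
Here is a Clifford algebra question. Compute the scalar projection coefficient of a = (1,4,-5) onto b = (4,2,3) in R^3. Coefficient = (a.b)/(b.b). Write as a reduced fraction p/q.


Projection coefficient = (a . b) / (b . b)
a . b = 1*4 + 4*2 + (-5)*3
= 4 + 8 + (-15) = -3
b . b = 4^2 + 2^2 + 3^2
= 16 + 4 + 9 = 29
Coefficient = -3/29
In lowest terms: -3/29


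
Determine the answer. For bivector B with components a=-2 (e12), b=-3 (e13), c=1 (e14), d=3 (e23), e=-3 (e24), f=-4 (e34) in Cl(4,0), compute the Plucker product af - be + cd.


Plucker relation: af - be + cd
a*f = (-2)*(-4) = 8
b*e = (-3)*(-3) = 9
c*d = 1*3 = 3
af - be + cd = 8 - 9 + 3
= 2


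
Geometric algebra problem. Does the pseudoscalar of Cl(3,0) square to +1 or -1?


The pseudoscalar I = e1...e_n (product of all n generators) of Cl(p,q) satisfies I^2 = (-1)^(q + n(n-1)/2).
p = 3, q = 0, n = p + q = 3
n(n-1)/2 = 3 * 2 / 2 = 3
Exponent = q + n(n-1)/2 = 0 + 3 = 3
I^2 = (-1)^3 = -1


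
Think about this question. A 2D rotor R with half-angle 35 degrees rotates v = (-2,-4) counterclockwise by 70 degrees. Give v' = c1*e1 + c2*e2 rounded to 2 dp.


Rotor R = cos(35deg) - sin(35deg)*e12
Rotation angle theta = 2 * 35 = 70 degrees
v' = R*v*~R rotates v by theta.
cos(70deg) = 0.3420, sin(70deg) = 0.9397
v'_1 = -2*cos(70deg) - (-4)*sin(70deg)
= -2*0.3420 - (-4)*0.9397
= 3.07
v'_2 = -2*sin(70deg) + (-4)*cos(70deg)
= -2*0.9397 + (-4)*0.3420
= -3.25
v' = 3.07*e1 - 3.25*e2


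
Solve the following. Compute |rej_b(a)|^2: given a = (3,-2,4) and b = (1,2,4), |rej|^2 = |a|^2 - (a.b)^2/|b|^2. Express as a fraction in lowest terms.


|a|^2 = 3^2 + (-2)^2 + 4^2 = 29
|b|^2 = 1^2 + 2^2 + 4^2 = 21
a . b = 3*1 + (-2)*2 + 4*4 = 15
(a.b)^2 = 15^2 = 225
|rej|^2 = 29 - 225/21
= (609 - 225)/21
= 384/21
In lowest terms: 128/7


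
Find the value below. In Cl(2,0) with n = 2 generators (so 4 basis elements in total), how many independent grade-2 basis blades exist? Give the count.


Number of grade-k basis blades in Cl(p,q) with n = p + q is C(n, k).
n = 2 + 0 = 2
C(2, 2) = 2! / (2! * 0!)
= 2 / (2 * 1)
= 1


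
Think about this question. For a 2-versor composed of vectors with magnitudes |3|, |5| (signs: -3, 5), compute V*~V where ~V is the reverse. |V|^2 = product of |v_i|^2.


Each vector v_i has |v_i|^2 = s_i^2
Squared scales: (-3)^2 = 9, 5^2 = 25
|V|^2 = 9 * 25
= 225


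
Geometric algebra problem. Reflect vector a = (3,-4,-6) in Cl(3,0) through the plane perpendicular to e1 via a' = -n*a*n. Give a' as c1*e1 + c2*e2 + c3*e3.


Reflection formula: a' = -n*a*n, with n = e1 (unit vector, n^2 = 1).
For reflection through hyperplane perp to e1:
The component along e1 flips sign, others stay.
a = (3, -4, -6)
a' = (-3, -4, -6)
a' = -3*e1 - 4*e2 - 6*e3


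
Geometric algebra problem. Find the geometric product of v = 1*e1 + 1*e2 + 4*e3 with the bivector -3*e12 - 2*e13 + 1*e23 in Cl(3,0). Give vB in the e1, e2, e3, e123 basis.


vB has grade-1 (vector) and grade-3 (trivector) parts: vB = (v _| B) + (v ^ B).
Vector part <vB>_1:
  e1: -v2*b12 - v3*b13 = -(1)*(-3) - (4)*(-2) = 11
  e2: v1*b12 - v3*b23 = (1)*(-3) - (4)*(1) = -7
  e3: v1*b13 + v2*b23 = (1)*(-2) + (1)*(1) = -1
Trivector part <vB>_3:
  e123: v1*b23 - v2*b13 + v3*b12 = (1)*(1) - (1)*(-2) + (4)*(-3) = -9
vB = 11*e1 - 7*e2 - 1*e3 - 9*e123


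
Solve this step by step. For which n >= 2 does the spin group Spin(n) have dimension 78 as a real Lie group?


dim Spin(n) = dim so(n) = n(n-1)/2.
Solve n(n-1)/2 = 78, i.e. n^2 - n - 156 = 0.
Discriminant = 1 + 8*78 = 625
n = (1 + sqrt(625))/2 = (1 + 25)/2 = 13


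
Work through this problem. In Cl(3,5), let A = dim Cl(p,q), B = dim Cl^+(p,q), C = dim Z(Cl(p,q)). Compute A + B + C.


n = 3 + 5 = 8
Total dim = 2^8 = 256
Even subalgebra dim = 2^7 = 128
n is even, so center dim = 1
Sum = 256 + 128 + 1 = 385


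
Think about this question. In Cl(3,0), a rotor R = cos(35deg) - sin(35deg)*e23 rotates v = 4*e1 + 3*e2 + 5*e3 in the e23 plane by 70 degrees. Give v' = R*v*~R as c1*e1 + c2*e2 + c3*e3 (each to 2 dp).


Rotor R = cos(35deg) - sin(35deg)*e23
Rotation angle theta = 2 * 35 = 70 degrees in the e23 plane (e2 -> e3).
The component perpendicular to the plane (e1) is invariant: v'_1 = v1 = 4.00
cos(70deg) = 0.3420, sin(70deg) = 0.9397
v'_2 = v2*cos(theta) - v3*sin(theta) = 3*0.3420 - 5*0.9397 = -3.67
v'_3 = v2*sin(theta) + v3*cos(theta) = 3*0.9397 + 5*0.3420 = 4.53
v' = 4.00*e1 - 3.67*e2 + 4.53*e3


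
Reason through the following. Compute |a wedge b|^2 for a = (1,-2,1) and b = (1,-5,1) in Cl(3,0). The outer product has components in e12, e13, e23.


a wedge b = (a1*b2 - a2*b1)*e12 + (a1*b3 - a3*b1)*e13 + (a2*b3 - a3*b2)*e23
e12 coeff: 1*(-5) - (-2)*1 = -5 - (-2) = -3
e13 coeff: 1*1 - 1*1 = 1 - 1 = 0
e23 coeff: (-2)*1 - 1*(-5) = -2 - (-5) = 3
|a wedge b|^2 = (-3)^2 + 0^2 + 3^2
= 9 + 0 + 9
= 18


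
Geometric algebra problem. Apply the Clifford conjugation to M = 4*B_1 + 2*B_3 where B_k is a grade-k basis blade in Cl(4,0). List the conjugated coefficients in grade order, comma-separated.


Clifford conjugate sign for grade k: (-1)^(k(k+1)/2)
Grade 1: (-1)^(1*2/2) = (-1)^1 = -1, coeff 4 -> -4
Grade 3: (-1)^(3*4/2) = (-1)^6 = 1, coeff 2 -> 2
Conjugated coefficients: -4, 2


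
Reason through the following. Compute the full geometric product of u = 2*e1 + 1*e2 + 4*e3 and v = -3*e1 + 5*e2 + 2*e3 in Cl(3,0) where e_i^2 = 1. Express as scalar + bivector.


In Cl(3,0): e_i^2 = 1, e_ie_j = -e_je_i for i != j.
Scalar part = u . v = 2*(-3) + 1*5 + 4*2
= -6 + 5 + 8 = 7
e12 coeff = 2*5 - 1*(-3) = 10 - (-3) = 13
e13 coeff = 2*2 - 4*(-3) = 4 - (-12) = 16
e23 coeff = 1*2 - 4*5 = 2 - 20 = -18
uv = 7 + 13*e12 + 16*e13 - 18*e23


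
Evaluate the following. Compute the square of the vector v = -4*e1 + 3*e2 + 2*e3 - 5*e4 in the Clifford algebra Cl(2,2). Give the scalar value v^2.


v^2 = sum of c_i^2 * e_i^2
Positive signature terms (e_i^2 = +1): (-4)^2 + 3^2 = 25
Negative signature terms (e_j^2 = -1): 2^2 + (-5)^2 = 29
v^2 = 25 - 29 = -4


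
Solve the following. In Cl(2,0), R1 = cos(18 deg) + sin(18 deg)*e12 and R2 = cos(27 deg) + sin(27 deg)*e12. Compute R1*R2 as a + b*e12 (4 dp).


Same-plane rotors commute and their half-angles add:
R1*R2 = cos(a1 + a2) + sin(a1 + a2)*e12.
a1 + a2 = 18 + 27 = 45 deg
cos(45 deg) = 0.7071
sin(45 deg) = 0.7071
R1*R2 = 0.7071 + 0.7071*e12


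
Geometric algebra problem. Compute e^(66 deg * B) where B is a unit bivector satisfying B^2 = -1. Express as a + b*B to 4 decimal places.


For a unit bivector B with B^2 = -1, the exponential series gives
e^(theta*B) = cos(theta) + sin(theta)*B (the GA analogue of Euler's formula).
theta = 66 degrees = 1.151917 rad
cos(66 deg) = 0.4067
sin(66 deg) = 0.9135
exp(theta*B) = 0.4067 + 0.9135*B
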